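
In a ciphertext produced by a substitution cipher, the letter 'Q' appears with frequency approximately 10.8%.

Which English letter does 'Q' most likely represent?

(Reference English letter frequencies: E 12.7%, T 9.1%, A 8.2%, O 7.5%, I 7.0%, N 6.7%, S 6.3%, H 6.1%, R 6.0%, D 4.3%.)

Step 1: The observed frequency is 10.8%.
Step 2: Compare with English frequencies:
  E: 12.7% (difference: 1.9%)
  T: 9.1% (difference: 1.7%) <-- closest
  A: 8.2% (difference: 2.6%)
  O: 7.5% (difference: 3.3%)
  I: 7.0% (difference: 3.8%)
  N: 6.7% (difference: 4.1%)
  S: 6.3% (difference: 4.5%)
  H: 6.1% (difference: 4.7%)
  R: 6.0% (difference: 4.8%)
  D: 4.3% (difference: 6.5%)
Step 3: 'Q' most likely represents 'T' (frequency 9.1%).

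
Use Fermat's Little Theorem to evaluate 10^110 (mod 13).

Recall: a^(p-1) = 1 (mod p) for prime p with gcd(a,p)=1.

Step 1: Since 13 is prime, by Fermat's Little Theorem: 10^12 = 1 (mod 13).
Step 2: Reduce exponent: 110 mod 12 = 2.
Step 3: So 10^110 = 10^2 (mod 13).
Step 4: 10^2 mod 13 = 9.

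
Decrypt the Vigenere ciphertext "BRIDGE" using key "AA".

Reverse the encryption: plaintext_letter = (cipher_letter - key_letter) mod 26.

Step 1: Extend key: AAAAAA
Step 2: Decrypt each letter (c - k) mod 26:
  B(1) - A(0) = (1-0) mod 26 = 1 = B
  R(17) - A(0) = (17-0) mod 26 = 17 = R
  I(8) - A(0) = (8-0) mod 26 = 8 = I
  D(3) - A(0) = (3-0) mod 26 = 3 = D
  G(6) - A(0) = (6-0) mod 26 = 6 = G
  E(4) - A(0) = (4-0) mod 26 = 4 = E
Plaintext: BRIDGE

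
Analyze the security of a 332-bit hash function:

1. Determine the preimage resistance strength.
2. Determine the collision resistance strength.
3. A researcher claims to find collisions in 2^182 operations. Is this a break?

Step 1: Preimage resistance requires brute-force of 2^332 operations.
Step 2: Collision resistance (birthday bound) = 2^(332/2) = 2^166.
Step 3: The claimed attack costs 2^182 operations.
Step 4: Since 2^182 >= 2^166, the claimed attack is no faster than the generic birthday attack, so this does not break collision resistance.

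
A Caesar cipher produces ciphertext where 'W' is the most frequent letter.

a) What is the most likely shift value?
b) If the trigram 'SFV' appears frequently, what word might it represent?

Step 1: In English, 'E' is the most frequent letter (12.7%).
Step 2: The most frequent ciphertext letter is 'W' (position 22).
Step 3: Shift = (22 - 4) mod 26 = 18.
Step 4: Decrypt 'SFV' by shifting back 18:
  S -> A
  F -> N
  V -> D
Step 5: 'SFV' decrypts to 'AND'.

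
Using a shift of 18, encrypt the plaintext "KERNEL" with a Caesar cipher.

Step 1: For each letter, shift forward by 18 positions (mod 26).
  K (position 10) -> position (10+18) mod 26 = 2 -> C
  E (position 4) -> position (4+18) mod 26 = 22 -> W
  R (position 17) -> position (17+18) mod 26 = 9 -> J
  N (position 13) -> position (13+18) mod 26 = 5 -> F
  E (position 4) -> position (4+18) mod 26 = 22 -> W
  L (position 11) -> position (11+18) mod 26 = 3 -> D
Result: CWJFWD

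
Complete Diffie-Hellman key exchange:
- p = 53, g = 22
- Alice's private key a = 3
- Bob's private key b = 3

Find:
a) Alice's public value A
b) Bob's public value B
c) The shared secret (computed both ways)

Step 1: A = g^a mod p = 22^3 mod 53 = 48.
Step 2: B = g^b mod p = 22^3 mod 53 = 48.
Step 3: Alice computes s = B^a mod p = 48^3 mod 53 = 34.
Step 4: Bob computes s = A^b mod p = 48^3 mod 53 = 34.
Both sides agree: shared secret = 34.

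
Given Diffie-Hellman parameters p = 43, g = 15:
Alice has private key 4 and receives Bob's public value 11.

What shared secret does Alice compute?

Step 1: s = B^a mod p = 11^4 mod 43.
  11^1 mod 43 = 11
  11^2 mod 43 = (11 * 11) mod 43 = 35
  11^3 mod 43 = (35 * 11) mod 43 = 41
  11^4 mod 43 = (41 * 11) mod 43 = 21
Result: shared secret = 21.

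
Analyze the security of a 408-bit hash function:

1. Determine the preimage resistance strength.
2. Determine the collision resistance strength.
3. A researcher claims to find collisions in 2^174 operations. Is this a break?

Step 1: Preimage resistance requires brute-force of 2^408 operations.
Step 2: Collision resistance (birthday bound) = 2^(408/2) = 2^204.
Step 3: The claimed attack costs 2^174 operations.
Step 4: Since 2^174 < 2^204, the claimed attack beats the generic birthday bound, so collision resistance is broken.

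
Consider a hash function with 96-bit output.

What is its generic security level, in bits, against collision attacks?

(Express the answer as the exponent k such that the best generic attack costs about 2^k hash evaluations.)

Step 1: The hash has a 96-bit output.
Step 2: Collision resistance means it should be infeasible to find any x != y with h(x) = h(y).
By the birthday bound, a generic collision search succeeds after about sqrt(2^96) = 2^(96/2) = 2^48 evaluations.
Step 3: Security level = 48 bits.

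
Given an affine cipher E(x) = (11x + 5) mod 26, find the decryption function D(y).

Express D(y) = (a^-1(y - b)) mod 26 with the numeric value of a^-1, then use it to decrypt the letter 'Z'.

Step 1: Find a^-1, the modular inverse of 11 mod 26.
Step 2: We need 11 * a^-1 = 1 (mod 26).
Step 3: 11 * 19 = 209 = 8 * 26 + 1, so a^-1 = 19.
Step 4: D(y) = 19(y - 5) mod 26.
Step 5: Apply to 'Z' (y = 25): D(25) = 19 * (25 - 5) mod 26 = 19 * 20 mod 26 = 16 -> 'Q'.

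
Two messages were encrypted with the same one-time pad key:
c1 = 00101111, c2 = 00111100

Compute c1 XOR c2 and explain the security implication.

Step 1: c1 XOR c2 = (m1 XOR k) XOR (m2 XOR k).
Step 2: By XOR associativity/commutativity: = m1 XOR m2 XOR k XOR k = m1 XOR m2.
Step 3: 00101111 XOR 00111100 = 00010011 = 19.
Step 4: The key cancels out! An attacker learns m1 XOR m2 = 19, revealing the relationship between plaintexts.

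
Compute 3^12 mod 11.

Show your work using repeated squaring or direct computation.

Step 1: Compute 3^12 mod 11 step by step, reducing modulo 11 at each step.
  3^1 mod 11 = 3
  3^2 mod 11 = (3 * 3) mod 11 = 9
  3^3 mod 11 = (9 * 3) mod 11 = 5
  3^4 mod 11 = (5 * 3) mod 11 = 4
  3^5 mod 11 = (4 * 3) mod 11 = 1
  3^6 mod 11 = (1 * 3) mod 11 = 3
  3^7 mod 11 = (3 * 3) mod 11 = 9
  3^8 mod 11 = (9 * 3) mod 11 = 5
  3^9 mod 11 = (5 * 3) mod 11 = 4
  3^10 mod 11 = (4 * 3) mod 11 = 1
  3^11 mod 11 = (1 * 3) mod 11 = 3
  3^12 mod 11 = (3 * 3) mod 11 = 9
Step 2: Result = 9.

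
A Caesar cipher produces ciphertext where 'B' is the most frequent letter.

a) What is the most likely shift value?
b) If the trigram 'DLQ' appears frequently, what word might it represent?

Step 1: In English, 'E' is the most frequent letter (12.7%).
Step 2: The most frequent ciphertext letter is 'B' (position 1).
Step 3: Shift = (1 - 4) mod 26 = 23.
Step 4: Decrypt 'DLQ' by shifting back 23:
  D -> G
  L -> O
  Q -> T
Step 5: 'DLQ' decrypts to 'GOT'.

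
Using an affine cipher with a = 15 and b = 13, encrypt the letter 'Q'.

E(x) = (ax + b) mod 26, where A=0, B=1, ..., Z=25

Step 1: Convert 'Q' to number: x = 16.
Step 2: E(16) = (15 * 16 + 13) mod 26 = 253 mod 26 = 19.
Step 3: Convert 19 back to letter: T.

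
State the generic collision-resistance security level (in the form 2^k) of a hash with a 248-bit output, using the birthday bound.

Step 1: The birthday paradox gives collision probability ~50% after sqrt(2^n) = 2^(n/2) hashes.
Step 2: For 248-bit output: 2^(248/2) = 2^124.
Step 3: Approximately 2^124 hash computations needed.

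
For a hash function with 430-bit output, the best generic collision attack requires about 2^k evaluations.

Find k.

Step 1: The hash has a 430-bit output.
Step 2: Collision resistance means it should be infeasible to find any x != y with h(x) = h(y).
By the birthday bound, a generic collision search succeeds after about sqrt(2^430) = 2^(430/2) = 2^215 evaluations.
Step 3: Security level = 215 bits.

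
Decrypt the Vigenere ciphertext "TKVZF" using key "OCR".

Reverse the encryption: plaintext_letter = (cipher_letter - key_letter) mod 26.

Step 1: Extend key: OCROC
Step 2: Decrypt each letter (c - k) mod 26:
  T(19) - O(14) = (19-14) mod 26 = 5 = F
  K(10) - C(2) = (10-2) mod 26 = 8 = I
  V(21) - R(17) = (21-17) mod 26 = 4 = E
  Z(25) - O(14) = (25-14) mod 26 = 11 = L
  F(5) - C(2) = (5-2) mod 26 = 3 = D
Plaintext: FIELD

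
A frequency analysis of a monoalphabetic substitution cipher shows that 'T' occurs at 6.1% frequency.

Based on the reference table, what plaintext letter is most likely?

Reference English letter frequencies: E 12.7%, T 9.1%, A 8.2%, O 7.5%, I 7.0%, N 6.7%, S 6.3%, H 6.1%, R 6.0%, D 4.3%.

Step 1: The observed frequency is 6.1%.
Step 2: Compare with English frequencies:
  E: 12.7% (difference: 6.6%)
  T: 9.1% (difference: 3.0%)
  A: 8.2% (difference: 2.1%)
  O: 7.5% (difference: 1.4%)
  I: 7.0% (difference: 0.9%)
  N: 6.7% (difference: 0.6%)
  S: 6.3% (difference: 0.2%)
  H: 6.1% (difference: 0.0%) <-- closest
  R: 6.0% (difference: 0.1%)
  D: 4.3% (difference: 1.8%)
Step 3: 'T' most likely represents 'H' (frequency 6.1%).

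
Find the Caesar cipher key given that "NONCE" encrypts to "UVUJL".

Step 1: Compare first letters: N (position 13) -> U (position 20).
Step 2: Shift = (20 - 13) mod 26 = 7.
The shift value is 7.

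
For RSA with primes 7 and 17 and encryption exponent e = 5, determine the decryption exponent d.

Step 1: n = 7 * 17 = 119.
Step 2: phi(n) = 6 * 16 = 96.
Step 3: Find d such that 5 * d = 1 (mod 96).
Step 4: d = 5^(-1) mod 96 = 77.
Verification: 5 * 77 = 385 = 4 * 96 + 1.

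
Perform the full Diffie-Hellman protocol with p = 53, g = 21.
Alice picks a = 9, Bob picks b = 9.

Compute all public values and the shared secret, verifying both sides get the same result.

Step 1: A = g^a mod p = 21^9 mod 53 = 12.
Step 2: B = g^b mod p = 21^9 mod 53 = 12.
Step 3: Alice computes s = B^a mod p = 12^9 mod 53 = 14.
Step 4: Bob computes s = A^b mod p = 12^9 mod 53 = 14.
Both sides agree: shared secret = 14.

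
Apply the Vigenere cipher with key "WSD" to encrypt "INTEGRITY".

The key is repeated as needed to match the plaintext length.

Step 1: Repeat key to match plaintext length:
  Plaintext: INTEGRITY
  Key:       WSDWSDWSD
Step 2: Encrypt each letter:
  I(8) + W(22) = (8+22) mod 26 = 4 = E
  N(13) + S(18) = (13+18) mod 26 = 5 = F
  T(19) + D(3) = (19+3) mod 26 = 22 = W
  E(4) + W(22) = (4+22) mod 26 = 0 = A
  G(6) + S(18) = (6+18) mod 26 = 24 = Y
  R(17) + D(3) = (17+3) mod 26 = 20 = U
  I(8) + W(22) = (8+22) mod 26 = 4 = E
  T(19) + S(18) = (19+18) mod 26 = 11 = L
  Y(24) + D(3) = (24+3) mod 26 = 1 = B
Ciphertext: EFWAYUELB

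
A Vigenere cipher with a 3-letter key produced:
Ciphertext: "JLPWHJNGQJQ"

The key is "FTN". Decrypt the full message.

Step 1: Key 'FTN' has length 3. Extended key: FTNFTNFTNFT
Step 2: Decrypt each position:
  J(9) - F(5) = 4 = E
  L(11) - T(19) = 18 = S
  P(15) - N(13) = 2 = C
  W(22) - F(5) = 17 = R
  H(7) - T(19) = 14 = O
  J(9) - N(13) = 22 = W
  N(13) - F(5) = 8 = I
  G(6) - T(19) = 13 = N
  Q(16) - N(13) = 3 = D
  J(9) - F(5) = 4 = E
  Q(16) - T(19) = 23 = X
Plaintext: ESCROWINDEX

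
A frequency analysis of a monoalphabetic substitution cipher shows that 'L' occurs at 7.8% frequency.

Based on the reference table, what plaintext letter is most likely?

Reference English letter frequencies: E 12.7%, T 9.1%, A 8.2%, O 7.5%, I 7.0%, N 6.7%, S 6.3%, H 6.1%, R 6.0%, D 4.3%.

Step 1: The observed frequency is 7.8%.
Step 2: Compare with English frequencies:
  E: 12.7% (difference: 4.9%)
  T: 9.1% (difference: 1.3%)
  A: 8.2% (difference: 0.4%)
  O: 7.5% (difference: 0.3%) <-- closest
  I: 7.0% (difference: 0.8%)
  N: 6.7% (difference: 1.1%)
  S: 6.3% (difference: 1.5%)
  H: 6.1% (difference: 1.7%)
  R: 6.0% (difference: 1.8%)
  D: 4.3% (difference: 3.5%)
Step 3: 'L' most likely represents 'O' (frequency 7.5%).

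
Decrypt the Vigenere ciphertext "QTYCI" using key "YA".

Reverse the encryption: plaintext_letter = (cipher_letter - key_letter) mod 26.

Step 1: Extend key: YAYAY
Step 2: Decrypt each letter (c - k) mod 26:
  Q(16) - Y(24) = (16-24) mod 26 = 18 = S
  T(19) - A(0) = (19-0) mod 26 = 19 = T
  Y(24) - Y(24) = (24-24) mod 26 = 0 = A
  C(2) - A(0) = (2-0) mod 26 = 2 = C
  I(8) - Y(24) = (8-24) mod 26 = 10 = K
Plaintext: STACK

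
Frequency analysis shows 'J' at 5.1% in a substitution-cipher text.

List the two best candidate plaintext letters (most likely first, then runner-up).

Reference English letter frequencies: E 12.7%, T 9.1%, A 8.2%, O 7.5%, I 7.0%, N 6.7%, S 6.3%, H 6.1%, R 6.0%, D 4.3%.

Step 1: Observed frequency of 'J' is 5.1%.
Step 2: Compute distances to each reference frequency and sort:
  D (4.3%): difference = 0.8% <-- BEST
  R (6.0%): difference = 0.9% <-- RUNNER-UP
  H (6.1%): difference = 1.0%
  S (6.3%): difference = 1.2%
  N (6.7%): difference = 1.6%
Step 3: Most likely is 'D' (4.3%, diff 0.8%); second most likely is 'R' (6.0%, diff 0.9%).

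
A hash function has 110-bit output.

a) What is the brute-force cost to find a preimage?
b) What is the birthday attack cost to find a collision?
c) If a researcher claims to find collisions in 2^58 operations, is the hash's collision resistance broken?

Step 1: Preimage resistance requires brute-force of 2^110 operations.
Step 2: Collision resistance (birthday bound) = 2^(110/2) = 2^55.
Step 3: The claimed attack costs 2^58 operations.
Step 4: Since 2^58 >= 2^55, the claimed attack is no faster than the generic birthday attack, so this does not break collision resistance.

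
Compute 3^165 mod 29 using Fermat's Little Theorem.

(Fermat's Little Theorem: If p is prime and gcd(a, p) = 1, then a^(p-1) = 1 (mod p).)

Step 1: Since 29 is prime, by Fermat's Little Theorem: 3^28 = 1 (mod 29).
Step 2: Reduce exponent: 165 mod 28 = 25.
Step 3: So 3^165 = 3^25 (mod 29).
Step 4: 3^25 mod 29 = 14.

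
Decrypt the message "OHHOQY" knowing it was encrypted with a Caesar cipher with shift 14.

Step 1: Reverse the shift by subtracting 14 from each letter position.
  O (position 14) -> position (14-14) mod 26 = 0 -> A
  H (position 7) -> position (7-14) mod 26 = 19 -> T
  H (position 7) -> position (7-14) mod 26 = 19 -> T
  O (position 14) -> position (14-14) mod 26 = 0 -> A
  Q (position 16) -> position (16-14) mod 26 = 2 -> C
  Y (position 24) -> position (24-14) mod 26 = 10 -> K
Decrypted message: ATTACK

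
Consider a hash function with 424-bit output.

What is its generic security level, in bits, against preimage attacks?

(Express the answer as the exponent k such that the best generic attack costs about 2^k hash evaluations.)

Step 1: The hash has a 424-bit output.
Step 2: Preimage resistance means: given a digest h(x), it should be infeasible to find any input that hashes to it.
With a 424-bit output there are 2^424 possible digests, so a generic brute-force preimage search costs about 2^424 evaluations.
Step 3: Security level = 424 bits.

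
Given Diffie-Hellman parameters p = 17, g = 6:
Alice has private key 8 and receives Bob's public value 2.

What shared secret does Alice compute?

Step 1: s = B^a mod p = 2^8 mod 17.
  2^1 mod 17 = 2
  2^2 mod 17 = (2 * 2) mod 17 = 4
  2^3 mod 17 = (4 * 2) mod 17 = 8
  2^4 mod 17 = (8 * 2) mod 17 = 16
  2^5 mod 17 = (16 * 2) mod 17 = 15
  2^6 mod 17 = (15 * 2) mod 17 = 13
  2^7 mod 17 = (13 * 2) mod 17 = 9
  2^8 mod 17 = (9 * 2) mod 17 = 1
Result: shared secret = 1.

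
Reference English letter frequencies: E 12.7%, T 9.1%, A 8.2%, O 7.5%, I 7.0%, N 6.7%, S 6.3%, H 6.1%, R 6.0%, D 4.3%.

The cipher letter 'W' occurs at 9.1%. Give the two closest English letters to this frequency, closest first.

Step 1: Observed frequency of 'W' is 9.1%.
Step 2: Compute distances to each reference frequency and sort:
  T (9.1%): difference = 0.0% <-- BEST
  A (8.2%): difference = 0.9% <-- RUNNER-UP
  O (7.5%): difference = 1.6%
  I (7.0%): difference = 2.1%
  N (6.7%): difference = 2.4%
Step 3: Most likely is 'T' (9.1%, diff 0.0%); second most likely is 'A' (8.2%, diff 0.9%).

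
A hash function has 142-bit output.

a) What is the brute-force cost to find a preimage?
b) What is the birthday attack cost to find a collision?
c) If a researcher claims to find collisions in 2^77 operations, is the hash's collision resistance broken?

Step 1: Preimage resistance requires brute-force of 2^142 operations.
Step 2: Collision resistance (birthday bound) = 2^(142/2) = 2^71.
Step 3: The claimed attack costs 2^77 operations.
Step 4: Since 2^77 >= 2^71, the claimed attack is no faster than the generic birthday attack, so this does not break collision resistance.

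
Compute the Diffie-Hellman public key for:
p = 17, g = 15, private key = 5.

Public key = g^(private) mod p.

Step 1: A = g^a mod p = 15^5 mod 17.
  15^1 mod 17 = 15
  15^2 mod 17 = (15 * 15) mod 17 = 4
  15^3 mod 17 = (4 * 15) mod 17 = 9
  15^4 mod 17 = (9 * 15) mod 17 = 16
  15^5 mod 17 = (16 * 15) mod 17 = 2
Result: A = 2.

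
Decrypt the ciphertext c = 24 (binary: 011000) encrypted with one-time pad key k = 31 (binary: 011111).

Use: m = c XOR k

Step 1: XOR ciphertext with key:
  Ciphertext: 011000
  Key:        011111
  XOR:        000111
Step 2: Plaintext = 000111 = 7 in decimal.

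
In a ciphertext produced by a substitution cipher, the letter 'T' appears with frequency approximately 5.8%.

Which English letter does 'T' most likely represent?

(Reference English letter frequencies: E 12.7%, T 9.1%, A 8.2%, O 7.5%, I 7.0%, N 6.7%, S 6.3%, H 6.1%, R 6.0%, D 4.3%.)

Step 1: The observed frequency is 5.8%.
Step 2: Compare with English frequencies:
  E: 12.7% (difference: 6.9%)
  T: 9.1% (difference: 3.3%)
  A: 8.2% (difference: 2.4%)
  O: 7.5% (difference: 1.7%)
  I: 7.0% (difference: 1.2%)
  N: 6.7% (difference: 0.9%)
  S: 6.3% (difference: 0.5%)
  H: 6.1% (difference: 0.3%)
  R: 6.0% (difference: 0.2%) <-- closest
  D: 4.3% (difference: 1.5%)
Step 3: 'T' most likely represents 'R' (frequency 6.0%).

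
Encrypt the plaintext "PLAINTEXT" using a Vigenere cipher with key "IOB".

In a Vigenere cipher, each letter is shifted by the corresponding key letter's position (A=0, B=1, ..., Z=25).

Step 1: Repeat key to match plaintext length:
  Plaintext: PLAINTEXT
  Key:       IOBIOBIOB
Step 2: Encrypt each letter:
  P(15) + I(8) = (15+8) mod 26 = 23 = X
  L(11) + O(14) = (11+14) mod 26 = 25 = Z
  A(0) + B(1) = (0+1) mod 26 = 1 = B
  I(8) + I(8) = (8+8) mod 26 = 16 = Q
  N(13) + O(14) = (13+14) mod 26 = 1 = B
  T(19) + B(1) = (19+1) mod 26 = 20 = U
  E(4) + I(8) = (4+8) mod 26 = 12 = M
  X(23) + O(14) = (23+14) mod 26 = 11 = L
  T(19) + B(1) = (19+1) mod 26 = 20 = U
Ciphertext: XZBQBUMLU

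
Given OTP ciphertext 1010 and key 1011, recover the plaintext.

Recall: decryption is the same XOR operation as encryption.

Step 1: XOR ciphertext with key:
  Ciphertext: 1010
  Key:        1011
  XOR:        0001
Step 2: Plaintext = 0001 = 1 in decimal.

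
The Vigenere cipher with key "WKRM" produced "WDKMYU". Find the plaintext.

Step 1: Extend key: WKRMWK
Step 2: Decrypt each letter (c - k) mod 26:
  W(22) - W(22) = (22-22) mod 26 = 0 = A
  D(3) - K(10) = (3-10) mod 26 = 19 = T
  K(10) - R(17) = (10-17) mod 26 = 19 = T
  M(12) - M(12) = (12-12) mod 26 = 0 = A
  Y(24) - W(22) = (24-22) mod 26 = 2 = C
  U(20) - K(10) = (20-10) mod 26 = 10 = K
Plaintext: ATTACK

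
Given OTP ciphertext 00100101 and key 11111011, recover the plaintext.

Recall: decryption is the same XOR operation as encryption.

Step 1: XOR ciphertext with key:
  Ciphertext: 00100101
  Key:        11111011
  XOR:        11011110
Step 2: Plaintext = 11011110 = 222 in decimal.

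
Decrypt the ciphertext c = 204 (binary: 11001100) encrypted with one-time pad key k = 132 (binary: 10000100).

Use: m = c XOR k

Step 1: XOR ciphertext with key:
  Ciphertext: 11001100
  Key:        10000100
  XOR:        01001000
Step 2: Plaintext = 01001000 = 72 in decimal.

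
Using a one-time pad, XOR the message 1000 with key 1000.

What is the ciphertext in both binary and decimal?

Step 1: Write out the XOR operation bit by bit:
  Message: 1000
  Key:     1000
  XOR:     0000
Step 2: Convert to decimal: 0000 = 0.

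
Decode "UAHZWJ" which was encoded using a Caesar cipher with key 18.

Step 1: Reverse the shift by subtracting 18 from each letter position.
  U (position 20) -> position (20-18) mod 26 = 2 -> C
  A (position 0) -> position (0-18) mod 26 = 8 -> I
  H (position 7) -> position (7-18) mod 26 = 15 -> P
  Z (position 25) -> position (25-18) mod 26 = 7 -> H
  W (position 22) -> position (22-18) mod 26 = 4 -> E
  J (position 9) -> position (9-18) mod 26 = 17 -> R
Decrypted message: CIPHER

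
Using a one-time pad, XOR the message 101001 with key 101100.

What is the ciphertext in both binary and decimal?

Step 1: Write out the XOR operation bit by bit:
  Message: 101001
  Key:     101100
  XOR:     000101
Step 2: Convert to decimal: 000101 = 5.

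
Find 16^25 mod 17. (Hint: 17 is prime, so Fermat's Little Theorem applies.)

Step 1: Since 17 is prime, by Fermat's Little Theorem: 16^16 = 1 (mod 17).
Step 2: Reduce exponent: 25 mod 16 = 9.
Step 3: So 16^25 = 16^9 (mod 17).
Step 4: 16^9 mod 17 = 16.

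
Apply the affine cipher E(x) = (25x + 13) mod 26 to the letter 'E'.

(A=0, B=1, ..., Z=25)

Step 1: Convert 'E' to number: x = 4.
Step 2: E(4) = (25 * 4 + 13) mod 26 = 113 mod 26 = 9.
Step 3: Convert 9 back to letter: J.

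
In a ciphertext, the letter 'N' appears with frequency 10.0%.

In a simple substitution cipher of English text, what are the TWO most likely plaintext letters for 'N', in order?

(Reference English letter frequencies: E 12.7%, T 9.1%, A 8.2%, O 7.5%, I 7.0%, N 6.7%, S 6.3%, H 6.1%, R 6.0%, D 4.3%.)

Step 1: Observed frequency of 'N' is 10.0%.
Step 2: Compute distances to each reference frequency and sort:
  T (9.1%): difference = 0.9% <-- BEST
  A (8.2%): difference = 1.8% <-- RUNNER-UP
  O (7.5%): difference = 2.5%
  E (12.7%): difference = 2.7%
  I (7.0%): difference = 3.0%
Step 3: Most likely is 'T' (9.1%, diff 0.9%); second most likely is 'A' (8.2%, diff 1.8%).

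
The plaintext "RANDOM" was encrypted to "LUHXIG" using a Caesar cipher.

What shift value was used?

Step 1: Compare first letters: R (position 17) -> L (position 11).
Step 2: Shift = (11 - 17) mod 26 = 20.
The shift value is 20.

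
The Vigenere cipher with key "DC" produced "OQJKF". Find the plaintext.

Step 1: Extend key: DCDCD
Step 2: Decrypt each letter (c - k) mod 26:
  O(14) - D(3) = (14-3) mod 26 = 11 = L
  Q(16) - C(2) = (16-2) mod 26 = 14 = O
  J(9) - D(3) = (9-3) mod 26 = 6 = G
  K(10) - C(2) = (10-2) mod 26 = 8 = I
  F(5) - D(3) = (5-3) mod 26 = 2 = C
Plaintext: LOGIC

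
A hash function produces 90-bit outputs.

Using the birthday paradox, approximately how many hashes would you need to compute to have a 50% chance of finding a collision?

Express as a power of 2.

Step 1: The birthday paradox gives collision probability ~50% after sqrt(2^n) = 2^(n/2) hashes.
Step 2: For 90-bit output: 2^(90/2) = 2^45.
Step 3: Approximately 2^45 hash computations needed.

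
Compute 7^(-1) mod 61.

Step 1: We need x such that 7 * x = 1 (mod 61).
Step 2: Using the extended Euclidean algorithm or trial:
  7 * 35 = 245 = 4 * 61 + 1.
Step 3: Since 245 mod 61 = 1, the inverse is x = 35.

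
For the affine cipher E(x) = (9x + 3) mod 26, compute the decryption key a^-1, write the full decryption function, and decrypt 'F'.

Step 1: Find a^-1, the modular inverse of 9 mod 26.
Step 2: We need 9 * a^-1 = 1 (mod 26).
Step 3: 9 * 3 = 27 = 1 * 26 + 1, so a^-1 = 3.
Step 4: D(y) = 3(y - 3) mod 26.
Step 5: Apply to 'F' (y = 5): D(5) = 3 * (5 - 3) mod 26 = 3 * 2 mod 26 = 6 -> 'G'.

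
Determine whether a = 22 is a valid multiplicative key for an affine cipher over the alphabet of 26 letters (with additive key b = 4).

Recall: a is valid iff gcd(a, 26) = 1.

Step 1: Compute gcd(22, 26).
Step 2: gcd(22, 26) = 2.
Since gcd = 2 != 1, 22 shares a common factor with 26, so it cannot be used.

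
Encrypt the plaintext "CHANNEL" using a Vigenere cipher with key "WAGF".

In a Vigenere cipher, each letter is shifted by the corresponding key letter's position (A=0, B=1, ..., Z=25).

Step 1: Repeat key to match plaintext length:
  Plaintext: CHANNEL
  Key:       WAGFWAG
Step 2: Encrypt each letter:
  C(2) + W(22) = (2+22) mod 26 = 24 = Y
  H(7) + A(0) = (7+0) mod 26 = 7 = H
  A(0) + G(6) = (0+6) mod 26 = 6 = G
  N(13) + F(5) = (13+5) mod 26 = 18 = S
  N(13) + W(22) = (13+22) mod 26 = 9 = J
  E(4) + A(0) = (4+0) mod 26 = 4 = E
  L(11) + G(6) = (11+6) mod 26 = 17 = R
Ciphertext: YHGSJER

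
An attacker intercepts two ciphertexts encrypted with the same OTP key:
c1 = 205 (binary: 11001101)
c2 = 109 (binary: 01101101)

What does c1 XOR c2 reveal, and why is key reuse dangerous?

Step 1: c1 XOR c2 = (m1 XOR k) XOR (m2 XOR k).
Step 2: By XOR associativity/commutativity: = m1 XOR m2 XOR k XOR k = m1 XOR m2.
Step 3: 11001101 XOR 01101101 = 10100000 = 160.
Step 4: The key cancels out! An attacker learns m1 XOR m2 = 160, revealing the relationship between plaintexts.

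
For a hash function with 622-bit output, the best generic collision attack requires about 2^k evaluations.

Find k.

Step 1: The hash has a 622-bit output.
Step 2: Collision resistance means it should be infeasible to find any x != y with h(x) = h(y).
By the birthday bound, a generic collision search succeeds after about sqrt(2^622) = 2^(622/2) = 2^311 evaluations.
Step 3: Security level = 311 bits.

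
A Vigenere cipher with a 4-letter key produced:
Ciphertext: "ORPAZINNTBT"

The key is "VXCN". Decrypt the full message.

Step 1: Key 'VXCN' has length 4. Extended key: VXCNVXCNVXC
Step 2: Decrypt each position:
  O(14) - V(21) = 19 = T
  R(17) - X(23) = 20 = U
  P(15) - C(2) = 13 = N
  A(0) - N(13) = 13 = N
  Z(25) - V(21) = 4 = E
  I(8) - X(23) = 11 = L
  N(13) - C(2) = 11 = L
  N(13) - N(13) = 0 = A
  T(19) - V(21) = 24 = Y
  B(1) - X(23) = 4 = E
  T(19) - C(2) = 17 = R
Plaintext: TUNNELLAYER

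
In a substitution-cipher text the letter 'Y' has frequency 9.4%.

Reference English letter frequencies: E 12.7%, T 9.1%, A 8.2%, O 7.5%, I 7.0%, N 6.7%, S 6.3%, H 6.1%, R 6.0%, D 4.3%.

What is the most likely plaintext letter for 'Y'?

Step 1: The observed frequency is 9.4%.
Step 2: Compare with English frequencies:
  E: 12.7% (difference: 3.3%)
  T: 9.1% (difference: 0.3%) <-- closest
  A: 8.2% (difference: 1.2%)
  O: 7.5% (difference: 1.9%)
  I: 7.0% (difference: 2.4%)
  N: 6.7% (difference: 2.7%)
  S: 6.3% (difference: 3.1%)
  H: 6.1% (difference: 3.3%)
  R: 6.0% (difference: 3.4%)
  D: 4.3% (difference: 5.1%)
Step 3: 'Y' most likely represents 'T' (frequency 9.1%).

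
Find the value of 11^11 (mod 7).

Step 1: Compute 11^11 mod 7 step by step, reducing modulo 7 at each step.
  11^1 mod 7 = 4
  11^2 mod 7 = (4 * 11) mod 7 = 2
  11^3 mod 7 = (2 * 11) mod 7 = 1
  11^4 mod 7 = (1 * 11) mod 7 = 4
  11^5 mod 7 = (4 * 11) mod 7 = 2
  11^6 mod 7 = (2 * 11) mod 7 = 1
  11^7 mod 7 = (1 * 11) mod 7 = 4
  11^8 mod 7 = (4 * 11) mod 7 = 2
  11^9 mod 7 = (2 * 11) mod 7 = 1
  11^10 mod 7 = (1 * 11) mod 7 = 4
  11^11 mod 7 = (4 * 11) mod 7 = 2
Step 2: Result = 2.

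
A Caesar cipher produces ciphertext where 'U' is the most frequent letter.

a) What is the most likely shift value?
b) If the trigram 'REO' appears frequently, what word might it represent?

Step 1: In English, 'E' is the most frequent letter (12.7%).
Step 2: The most frequent ciphertext letter is 'U' (position 20).
Step 3: Shift = (20 - 4) mod 26 = 16.
Step 4: Decrypt 'REO' by shifting back 16:
  R -> B
  E -> O
  O -> Y
Step 5: 'REO' decrypts to 'BOY'.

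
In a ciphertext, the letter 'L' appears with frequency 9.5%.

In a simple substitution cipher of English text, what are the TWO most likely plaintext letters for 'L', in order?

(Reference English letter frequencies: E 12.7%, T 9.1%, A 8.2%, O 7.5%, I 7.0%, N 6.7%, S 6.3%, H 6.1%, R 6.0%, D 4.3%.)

Step 1: Observed frequency of 'L' is 9.5%.
Step 2: Compute distances to each reference frequency and sort:
  T (9.1%): difference = 0.4% <-- BEST
  A (8.2%): difference = 1.3% <-- RUNNER-UP
  O (7.5%): difference = 2.0%
  I (7.0%): difference = 2.5%
  N (6.7%): difference = 2.8%
Step 3: Most likely is 'T' (9.1%, diff 0.4%); second most likely is 'A' (8.2%, diff 1.3%).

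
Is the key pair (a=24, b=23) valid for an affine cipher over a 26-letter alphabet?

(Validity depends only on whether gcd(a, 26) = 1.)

Step 1: Compute gcd(24, 26).
Step 2: gcd(24, 26) = 2.
Since gcd = 2 != 1, 24 shares a common factor with 26, so it cannot be used.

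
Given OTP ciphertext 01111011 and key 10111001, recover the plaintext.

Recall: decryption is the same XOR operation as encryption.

Step 1: XOR ciphertext with key:
  Ciphertext: 01111011
  Key:        10111001
  XOR:        11000010
Step 2: Plaintext = 11000010 = 194 in decimal.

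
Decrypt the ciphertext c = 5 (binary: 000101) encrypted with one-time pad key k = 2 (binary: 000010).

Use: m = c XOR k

Step 1: XOR ciphertext with key:
  Ciphertext: 000101
  Key:        000010
  XOR:        000111
Step 2: Plaintext = 000111 = 7 in decimal.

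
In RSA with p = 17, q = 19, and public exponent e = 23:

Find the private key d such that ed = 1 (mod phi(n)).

Step 1: n = 17 * 19 = 323.
Step 2: phi(n) = 16 * 18 = 288.
Step 3: Find d such that 23 * d = 1 (mod 288).
Step 4: d = 23^(-1) mod 288 = 263.
Verification: 23 * 263 = 6049 = 21 * 288 + 1.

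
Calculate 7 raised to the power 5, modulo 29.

Step 1: Compute 7^5 mod 29 step by step, reducing modulo 29 at each step.
  7^1 mod 29 = 7
  7^2 mod 29 = (7 * 7) mod 29 = 20
  7^3 mod 29 = (20 * 7) mod 29 = 24
  7^4 mod 29 = (24 * 7) mod 29 = 23
  7^5 mod 29 = (23 * 7) mod 29 = 16
Step 2: Result = 16.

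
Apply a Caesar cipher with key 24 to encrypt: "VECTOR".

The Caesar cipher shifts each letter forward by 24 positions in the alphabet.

Step 1: For each letter, shift forward by 24 positions (mod 26).
  V (position 21) -> position (21+24) mod 26 = 19 -> T
  E (position 4) -> position (4+24) mod 26 = 2 -> C
  C (position 2) -> position (2+24) mod 26 = 0 -> A
  T (position 19) -> position (19+24) mod 26 = 17 -> R
  O (position 14) -> position (14+24) mod 26 = 12 -> M
  R (position 17) -> position (17+24) mod 26 = 15 -> P
Result: TCARMP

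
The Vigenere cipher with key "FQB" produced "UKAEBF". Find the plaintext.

Step 1: Extend key: FQBFQB
Step 2: Decrypt each letter (c - k) mod 26:
  U(20) - F(5) = (20-5) mod 26 = 15 = P
  K(10) - Q(16) = (10-16) mod 26 = 20 = U
  A(0) - B(1) = (0-1) mod 26 = 25 = Z
  E(4) - F(5) = (4-5) mod 26 = 25 = Z
  B(1) - Q(16) = (1-16) mod 26 = 11 = L
  F(5) - B(1) = (5-1) mod 26 = 4 = E
Plaintext: PUZZLE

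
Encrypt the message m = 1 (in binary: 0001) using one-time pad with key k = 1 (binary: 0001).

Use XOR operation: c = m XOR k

Step 1: Write out the XOR operation bit by bit:
  Message: 0001
  Key:     0001
  XOR:     0000
Step 2: Convert to decimal: 0000 = 0.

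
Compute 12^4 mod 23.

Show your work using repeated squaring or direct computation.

Step 1: Compute 12^4 mod 23 step by step, reducing modulo 23 at each step.
  12^1 mod 23 = 12
  12^2 mod 23 = (12 * 12) mod 23 = 6
  12^3 mod 23 = (6 * 12) mod 23 = 3
  12^4 mod 23 = (3 * 12) mod 23 = 13
Step 2: Result = 13.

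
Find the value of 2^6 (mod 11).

Step 1: Compute 2^6 mod 11 step by step, reducing modulo 11 at each step.
  2^1 mod 11 = 2
  2^2 mod 11 = (2 * 2) mod 11 = 4
  2^3 mod 11 = (4 * 2) mod 11 = 8
  2^4 mod 11 = (8 * 2) mod 11 = 5
  2^5 mod 11 = (5 * 2) mod 11 = 10
  2^6 mod 11 = (10 * 2) mod 11 = 9
Step 2: Result = 9.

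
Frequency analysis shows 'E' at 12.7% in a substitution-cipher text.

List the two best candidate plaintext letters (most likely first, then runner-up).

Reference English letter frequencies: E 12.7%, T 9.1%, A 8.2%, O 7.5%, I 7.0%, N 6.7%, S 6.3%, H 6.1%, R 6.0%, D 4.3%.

Step 1: Observed frequency of 'E' is 12.7%.
Step 2: Compute distances to each reference frequency and sort:
  E (12.7%): difference = 0.0% <-- BEST
  T (9.1%): difference = 3.6% <-- RUNNER-UP
  A (8.2%): difference = 4.5%
  O (7.5%): difference = 5.2%
  I (7.0%): difference = 5.7%
Step 3: Most likely is 'E' (12.7%, diff 0.0%); second most likely is 'T' (9.1%, diff 3.6%).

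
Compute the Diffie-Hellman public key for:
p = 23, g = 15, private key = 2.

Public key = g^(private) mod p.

Step 1: A = g^a mod p = 15^2 mod 23.
  15^1 mod 23 = 15
  15^2 mod 23 = (15 * 15) mod 23 = 18
Result: A = 18.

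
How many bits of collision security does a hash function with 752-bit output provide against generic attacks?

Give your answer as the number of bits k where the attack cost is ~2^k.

Step 1: The hash has a 752-bit output.
Step 2: Collision resistance means it should be infeasible to find any x != y with h(x) = h(y).
By the birthday bound, a generic collision search succeeds after about sqrt(2^752) = 2^(752/2) = 2^376 evaluations.
Step 3: Security level = 376 bits.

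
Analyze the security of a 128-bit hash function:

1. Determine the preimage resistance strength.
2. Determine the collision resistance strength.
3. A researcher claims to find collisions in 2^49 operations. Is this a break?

Step 1: Preimage resistance requires brute-force of 2^128 operations.
Step 2: Collision resistance (birthday bound) = 2^(128/2) = 2^64.
Step 3: The claimed attack costs 2^49 operations.
Step 4: Since 2^49 < 2^64, the claimed attack beats the generic birthday bound, so collision resistance is broken.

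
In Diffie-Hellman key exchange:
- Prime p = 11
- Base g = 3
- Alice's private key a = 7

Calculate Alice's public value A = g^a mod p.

Step 1: A = g^a mod p = 3^7 mod 11.
  3^1 mod 11 = 3
  3^2 mod 11 = (3 * 3) mod 11 = 9
  3^3 mod 11 = (9 * 3) mod 11 = 5
  3^4 mod 11 = (5 * 3) mod 11 = 4
  3^5 mod 11 = (4 * 3) mod 11 = 1
  3^6 mod 11 = (1 * 3) mod 11 = 3
  3^7 mod 11 = (3 * 3) mod 11 = 9
Result: A = 9.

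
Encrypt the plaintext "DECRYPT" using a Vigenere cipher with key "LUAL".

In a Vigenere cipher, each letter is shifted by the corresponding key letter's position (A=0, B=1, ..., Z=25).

Step 1: Repeat key to match plaintext length:
  Plaintext: DECRYPT
  Key:       LUALLUA
Step 2: Encrypt each letter:
  D(3) + L(11) = (3+11) mod 26 = 14 = O
  E(4) + U(20) = (4+20) mod 26 = 24 = Y
  C(2) + A(0) = (2+0) mod 26 = 2 = C
  R(17) + L(11) = (17+11) mod 26 = 2 = C
  Y(24) + L(11) = (24+11) mod 26 = 9 = J
  P(15) + U(20) = (15+20) mod 26 = 9 = J
  T(19) + A(0) = (19+0) mod 26 = 19 = T
Ciphertext: OYCCJJT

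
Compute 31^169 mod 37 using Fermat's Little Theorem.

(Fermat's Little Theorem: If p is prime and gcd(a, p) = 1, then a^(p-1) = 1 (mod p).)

Step 1: Since 37 is prime, by Fermat's Little Theorem: 31^36 = 1 (mod 37).
Step 2: Reduce exponent: 169 mod 36 = 25.
Step 3: So 31^169 = 31^25 (mod 37).
Step 4: 31^25 mod 37 = 31.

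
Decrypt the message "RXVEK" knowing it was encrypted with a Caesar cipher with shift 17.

Step 1: Reverse the shift by subtracting 17 from each letter position.
  R (position 17) -> position (17-17) mod 26 = 0 -> A
  X (position 23) -> position (23-17) mod 26 = 6 -> G
  V (position 21) -> position (21-17) mod 26 = 4 -> E
  E (position 4) -> position (4-17) mod 26 = 13 -> N
  K (position 10) -> position (10-17) mod 26 = 19 -> T
Decrypted message: AGENT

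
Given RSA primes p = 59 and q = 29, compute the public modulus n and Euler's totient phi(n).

Step 1: n = p * q = 59 * 29 = 1711.
Step 2: phi(n) = (p-1)(q-1) = 58 * 28 = 1624.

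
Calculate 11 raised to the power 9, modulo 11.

Step 1: Compute 11^9 mod 11 step by step, reducing modulo 11 at each step.
  11^1 mod 11 = 0
  11^2 mod 11 = (0 * 11) mod 11 = 0
  11^3 mod 11 = (0 * 11) mod 11 = 0
  11^4 mod 11 = (0 * 11) mod 11 = 0
  11^5 mod 11 = (0 * 11) mod 11 = 0
  11^6 mod 11 = (0 * 11) mod 11 = 0
  11^7 mod 11 = (0 * 11) mod 11 = 0
  11^8 mod 11 = (0 * 11) mod 11 = 0
  11^9 mod 11 = (0 * 11) mod 11 = 0
Step 2: Result = 0.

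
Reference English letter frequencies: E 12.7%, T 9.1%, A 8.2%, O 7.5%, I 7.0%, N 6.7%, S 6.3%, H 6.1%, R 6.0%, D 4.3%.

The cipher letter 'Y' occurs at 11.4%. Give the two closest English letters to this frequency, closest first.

Step 1: Observed frequency of 'Y' is 11.4%.
Step 2: Compute distances to each reference frequency and sort:
  E (12.7%): difference = 1.3% <-- BEST
  T (9.1%): difference = 2.3% <-- RUNNER-UP
  A (8.2%): difference = 3.2%
  O (7.5%): difference = 3.9%
  I (7.0%): difference = 4.4%
Step 3: Most likely is 'E' (12.7%, diff 1.3%); second most likely is 'T' (9.1%, diff 2.3%).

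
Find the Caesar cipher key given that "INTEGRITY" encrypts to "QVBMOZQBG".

Step 1: Compare first letters: I (position 8) -> Q (position 16).
Step 2: Shift = (16 - 8) mod 26 = 8.
The shift value is 8.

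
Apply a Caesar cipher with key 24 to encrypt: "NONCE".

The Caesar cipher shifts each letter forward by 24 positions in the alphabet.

Step 1: For each letter, shift forward by 24 positions (mod 26).
  N (position 13) -> position (13+24) mod 26 = 11 -> L
  O (position 14) -> position (14+24) mod 26 = 12 -> M
  N (position 13) -> position (13+24) mod 26 = 11 -> L
  C (position 2) -> position (2+24) mod 26 = 0 -> A
  E (position 4) -> position (4+24) mod 26 = 2 -> C
Result: LMLAC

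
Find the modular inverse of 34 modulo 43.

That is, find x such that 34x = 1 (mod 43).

Step 1: We need x such that 34 * x = 1 (mod 43).
Step 2: Using the extended Euclidean algorithm or trial:
  34 * 19 = 646 = 15 * 43 + 1.
Step 3: Since 646 mod 43 = 1, the inverse is x = 19.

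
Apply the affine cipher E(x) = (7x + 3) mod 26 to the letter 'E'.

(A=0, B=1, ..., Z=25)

Step 1: Convert 'E' to number: x = 4.
Step 2: E(4) = (7 * 4 + 3) mod 26 = 31 mod 26 = 5.
Step 3: Convert 5 back to letter: F.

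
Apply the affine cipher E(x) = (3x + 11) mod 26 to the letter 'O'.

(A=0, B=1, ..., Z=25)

Step 1: Convert 'O' to number: x = 14.
Step 2: E(14) = (3 * 14 + 11) mod 26 = 53 mod 26 = 1.
Step 3: Convert 1 back to letter: B.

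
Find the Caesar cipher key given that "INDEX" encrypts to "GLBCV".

Step 1: Compare first letters: I (position 8) -> G (position 6).
Step 2: Shift = (6 - 8) mod 26 = 24.
The shift value is 24.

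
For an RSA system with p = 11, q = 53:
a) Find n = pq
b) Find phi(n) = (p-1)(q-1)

Step 1: n = p * q = 11 * 53 = 583.
Step 2: phi(n) = (p-1)(q-1) = 10 * 52 = 520.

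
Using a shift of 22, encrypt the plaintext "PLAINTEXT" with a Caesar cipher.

Step 1: For each letter, shift forward by 22 positions (mod 26).
  P (position 15) -> position (15+22) mod 26 = 11 -> L
  L (position 11) -> position (11+22) mod 26 = 7 -> H
  A (position 0) -> position (0+22) mod 26 = 22 -> W
  I (position 8) -> position (8+22) mod 26 = 4 -> E
  N (position 13) -> position (13+22) mod 26 = 9 -> J
  T (position 19) -> position (19+22) mod 26 = 15 -> P
  E (position 4) -> position (4+22) mod 26 = 0 -> A
  X (position 23) -> position (23+22) mod 26 = 19 -> T
  T (position 19) -> position (19+22) mod 26 = 15 -> P
Result: LHWEJPATP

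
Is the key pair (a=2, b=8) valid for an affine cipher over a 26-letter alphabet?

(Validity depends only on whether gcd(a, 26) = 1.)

Step 1: Compute gcd(2, 26).
Step 2: gcd(2, 26) = 2.
Since gcd = 2 != 1, 2 shares a common factor with 26, so it cannot be used.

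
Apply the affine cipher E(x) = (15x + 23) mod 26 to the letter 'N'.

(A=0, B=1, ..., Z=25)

Step 1: Convert 'N' to number: x = 13.
Step 2: E(13) = (15 * 13 + 23) mod 26 = 218 mod 26 = 10.
Step 3: Convert 10 back to letter: K.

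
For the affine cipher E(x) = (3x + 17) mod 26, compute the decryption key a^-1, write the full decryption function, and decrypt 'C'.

Step 1: Find a^-1, the modular inverse of 3 mod 26.
Step 2: We need 3 * a^-1 = 1 (mod 26).
Step 3: 3 * 9 = 27 = 1 * 26 + 1, so a^-1 = 9.
Step 4: D(y) = 9(y - 17) mod 26.
Step 5: Apply to 'C' (y = 2): D(2) = 9 * (2 - 17) mod 26 = 9 * -15 mod 26 = 21 -> 'V'.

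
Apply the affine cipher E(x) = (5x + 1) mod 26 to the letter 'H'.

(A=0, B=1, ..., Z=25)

Step 1: Convert 'H' to number: x = 7.
Step 2: E(7) = (5 * 7 + 1) mod 26 = 36 mod 26 = 10.
Step 3: Convert 10 back to letter: K.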